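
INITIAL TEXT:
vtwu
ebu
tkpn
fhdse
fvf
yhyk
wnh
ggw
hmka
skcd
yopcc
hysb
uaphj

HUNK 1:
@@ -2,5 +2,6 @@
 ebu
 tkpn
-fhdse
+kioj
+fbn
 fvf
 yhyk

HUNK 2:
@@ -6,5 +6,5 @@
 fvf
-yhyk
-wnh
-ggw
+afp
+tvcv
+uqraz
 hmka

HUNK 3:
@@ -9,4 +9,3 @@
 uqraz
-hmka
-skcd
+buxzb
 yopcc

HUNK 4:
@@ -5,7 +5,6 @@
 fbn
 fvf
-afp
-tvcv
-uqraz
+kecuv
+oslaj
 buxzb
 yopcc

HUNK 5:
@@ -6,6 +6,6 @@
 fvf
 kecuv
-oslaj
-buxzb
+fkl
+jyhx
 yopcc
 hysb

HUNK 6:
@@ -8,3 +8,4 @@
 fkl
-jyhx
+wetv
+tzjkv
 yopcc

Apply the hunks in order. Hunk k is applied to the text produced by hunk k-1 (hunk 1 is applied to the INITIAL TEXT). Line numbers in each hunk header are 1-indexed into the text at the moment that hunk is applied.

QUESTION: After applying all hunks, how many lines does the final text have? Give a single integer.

Hunk 1: at line 2 remove [fhdse] add [kioj,fbn] -> 14 lines: vtwu ebu tkpn kioj fbn fvf yhyk wnh ggw hmka skcd yopcc hysb uaphj
Hunk 2: at line 6 remove [yhyk,wnh,ggw] add [afp,tvcv,uqraz] -> 14 lines: vtwu ebu tkpn kioj fbn fvf afp tvcv uqraz hmka skcd yopcc hysb uaphj
Hunk 3: at line 9 remove [hmka,skcd] add [buxzb] -> 13 lines: vtwu ebu tkpn kioj fbn fvf afp tvcv uqraz buxzb yopcc hysb uaphj
Hunk 4: at line 5 remove [afp,tvcv,uqraz] add [kecuv,oslaj] -> 12 lines: vtwu ebu tkpn kioj fbn fvf kecuv oslaj buxzb yopcc hysb uaphj
Hunk 5: at line 6 remove [oslaj,buxzb] add [fkl,jyhx] -> 12 lines: vtwu ebu tkpn kioj fbn fvf kecuv fkl jyhx yopcc hysb uaphj
Hunk 6: at line 8 remove [jyhx] add [wetv,tzjkv] -> 13 lines: vtwu ebu tkpn kioj fbn fvf kecuv fkl wetv tzjkv yopcc hysb uaphj
Final line count: 13

Answer: 13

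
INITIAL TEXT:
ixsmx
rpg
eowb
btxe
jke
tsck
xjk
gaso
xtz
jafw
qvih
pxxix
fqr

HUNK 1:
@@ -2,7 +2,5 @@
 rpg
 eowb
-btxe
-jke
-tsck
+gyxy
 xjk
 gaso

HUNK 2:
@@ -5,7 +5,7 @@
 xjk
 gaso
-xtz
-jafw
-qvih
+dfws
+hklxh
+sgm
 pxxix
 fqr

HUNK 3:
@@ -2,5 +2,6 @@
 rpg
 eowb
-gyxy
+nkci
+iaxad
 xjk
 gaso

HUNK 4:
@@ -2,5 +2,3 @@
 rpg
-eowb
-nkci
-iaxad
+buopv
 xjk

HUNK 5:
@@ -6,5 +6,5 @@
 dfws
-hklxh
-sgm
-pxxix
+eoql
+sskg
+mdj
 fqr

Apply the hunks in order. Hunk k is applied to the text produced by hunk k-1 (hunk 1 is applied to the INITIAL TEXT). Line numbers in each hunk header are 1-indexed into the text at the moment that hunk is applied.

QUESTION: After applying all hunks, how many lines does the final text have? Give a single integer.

Answer: 10

Derivation:
Hunk 1: at line 2 remove [btxe,jke,tsck] add [gyxy] -> 11 lines: ixsmx rpg eowb gyxy xjk gaso xtz jafw qvih pxxix fqr
Hunk 2: at line 5 remove [xtz,jafw,qvih] add [dfws,hklxh,sgm] -> 11 lines: ixsmx rpg eowb gyxy xjk gaso dfws hklxh sgm pxxix fqr
Hunk 3: at line 2 remove [gyxy] add [nkci,iaxad] -> 12 lines: ixsmx rpg eowb nkci iaxad xjk gaso dfws hklxh sgm pxxix fqr
Hunk 4: at line 2 remove [eowb,nkci,iaxad] add [buopv] -> 10 lines: ixsmx rpg buopv xjk gaso dfws hklxh sgm pxxix fqr
Hunk 5: at line 6 remove [hklxh,sgm,pxxix] add [eoql,sskg,mdj] -> 10 lines: ixsmx rpg buopv xjk gaso dfws eoql sskg mdj fqr
Final line count: 10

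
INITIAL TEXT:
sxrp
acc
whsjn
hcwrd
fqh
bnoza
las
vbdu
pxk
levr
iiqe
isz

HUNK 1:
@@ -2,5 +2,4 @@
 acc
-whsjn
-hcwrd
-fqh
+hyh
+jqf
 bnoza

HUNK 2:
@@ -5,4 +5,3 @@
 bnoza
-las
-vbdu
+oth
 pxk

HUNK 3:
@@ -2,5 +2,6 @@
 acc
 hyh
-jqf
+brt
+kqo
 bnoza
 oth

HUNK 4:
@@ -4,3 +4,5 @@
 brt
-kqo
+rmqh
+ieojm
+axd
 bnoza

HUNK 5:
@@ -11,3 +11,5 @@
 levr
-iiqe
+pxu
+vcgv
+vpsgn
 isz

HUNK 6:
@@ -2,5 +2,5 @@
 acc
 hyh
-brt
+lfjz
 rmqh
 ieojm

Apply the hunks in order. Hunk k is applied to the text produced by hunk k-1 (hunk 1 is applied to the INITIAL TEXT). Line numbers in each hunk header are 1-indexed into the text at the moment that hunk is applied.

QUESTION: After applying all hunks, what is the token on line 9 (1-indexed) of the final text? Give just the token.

Answer: oth

Derivation:
Hunk 1: at line 2 remove [whsjn,hcwrd,fqh] add [hyh,jqf] -> 11 lines: sxrp acc hyh jqf bnoza las vbdu pxk levr iiqe isz
Hunk 2: at line 5 remove [las,vbdu] add [oth] -> 10 lines: sxrp acc hyh jqf bnoza oth pxk levr iiqe isz
Hunk 3: at line 2 remove [jqf] add [brt,kqo] -> 11 lines: sxrp acc hyh brt kqo bnoza oth pxk levr iiqe isz
Hunk 4: at line 4 remove [kqo] add [rmqh,ieojm,axd] -> 13 lines: sxrp acc hyh brt rmqh ieojm axd bnoza oth pxk levr iiqe isz
Hunk 5: at line 11 remove [iiqe] add [pxu,vcgv,vpsgn] -> 15 lines: sxrp acc hyh brt rmqh ieojm axd bnoza oth pxk levr pxu vcgv vpsgn isz
Hunk 6: at line 2 remove [brt] add [lfjz] -> 15 lines: sxrp acc hyh lfjz rmqh ieojm axd bnoza oth pxk levr pxu vcgv vpsgn isz
Final line 9: oth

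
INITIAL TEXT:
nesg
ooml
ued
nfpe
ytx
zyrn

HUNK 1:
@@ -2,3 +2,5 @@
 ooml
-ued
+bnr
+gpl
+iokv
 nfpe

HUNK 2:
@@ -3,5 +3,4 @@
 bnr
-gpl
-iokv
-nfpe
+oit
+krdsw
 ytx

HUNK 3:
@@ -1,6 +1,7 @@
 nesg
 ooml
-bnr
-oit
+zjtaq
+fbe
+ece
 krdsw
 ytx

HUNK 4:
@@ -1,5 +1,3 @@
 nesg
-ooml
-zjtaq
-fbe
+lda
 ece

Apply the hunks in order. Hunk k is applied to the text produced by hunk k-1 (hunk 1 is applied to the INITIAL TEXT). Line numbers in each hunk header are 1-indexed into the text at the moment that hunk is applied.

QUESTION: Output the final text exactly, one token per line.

Answer: nesg
lda
ece
krdsw
ytx
zyrn

Derivation:
Hunk 1: at line 2 remove [ued] add [bnr,gpl,iokv] -> 8 lines: nesg ooml bnr gpl iokv nfpe ytx zyrn
Hunk 2: at line 3 remove [gpl,iokv,nfpe] add [oit,krdsw] -> 7 lines: nesg ooml bnr oit krdsw ytx zyrn
Hunk 3: at line 1 remove [bnr,oit] add [zjtaq,fbe,ece] -> 8 lines: nesg ooml zjtaq fbe ece krdsw ytx zyrn
Hunk 4: at line 1 remove [ooml,zjtaq,fbe] add [lda] -> 6 lines: nesg lda ece krdsw ytx zyrn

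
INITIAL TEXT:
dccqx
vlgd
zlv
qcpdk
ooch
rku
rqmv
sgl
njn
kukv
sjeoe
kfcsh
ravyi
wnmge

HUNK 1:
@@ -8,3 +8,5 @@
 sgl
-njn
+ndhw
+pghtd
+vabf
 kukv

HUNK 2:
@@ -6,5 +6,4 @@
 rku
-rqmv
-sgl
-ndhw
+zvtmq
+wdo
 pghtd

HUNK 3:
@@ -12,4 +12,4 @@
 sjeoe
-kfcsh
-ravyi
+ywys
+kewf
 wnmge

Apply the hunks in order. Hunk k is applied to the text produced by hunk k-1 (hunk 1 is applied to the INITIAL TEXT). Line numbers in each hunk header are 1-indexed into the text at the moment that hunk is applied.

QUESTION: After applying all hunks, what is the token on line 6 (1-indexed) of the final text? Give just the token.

Hunk 1: at line 8 remove [njn] add [ndhw,pghtd,vabf] -> 16 lines: dccqx vlgd zlv qcpdk ooch rku rqmv sgl ndhw pghtd vabf kukv sjeoe kfcsh ravyi wnmge
Hunk 2: at line 6 remove [rqmv,sgl,ndhw] add [zvtmq,wdo] -> 15 lines: dccqx vlgd zlv qcpdk ooch rku zvtmq wdo pghtd vabf kukv sjeoe kfcsh ravyi wnmge
Hunk 3: at line 12 remove [kfcsh,ravyi] add [ywys,kewf] -> 15 lines: dccqx vlgd zlv qcpdk ooch rku zvtmq wdo pghtd vabf kukv sjeoe ywys kewf wnmge
Final line 6: rku

Answer: rku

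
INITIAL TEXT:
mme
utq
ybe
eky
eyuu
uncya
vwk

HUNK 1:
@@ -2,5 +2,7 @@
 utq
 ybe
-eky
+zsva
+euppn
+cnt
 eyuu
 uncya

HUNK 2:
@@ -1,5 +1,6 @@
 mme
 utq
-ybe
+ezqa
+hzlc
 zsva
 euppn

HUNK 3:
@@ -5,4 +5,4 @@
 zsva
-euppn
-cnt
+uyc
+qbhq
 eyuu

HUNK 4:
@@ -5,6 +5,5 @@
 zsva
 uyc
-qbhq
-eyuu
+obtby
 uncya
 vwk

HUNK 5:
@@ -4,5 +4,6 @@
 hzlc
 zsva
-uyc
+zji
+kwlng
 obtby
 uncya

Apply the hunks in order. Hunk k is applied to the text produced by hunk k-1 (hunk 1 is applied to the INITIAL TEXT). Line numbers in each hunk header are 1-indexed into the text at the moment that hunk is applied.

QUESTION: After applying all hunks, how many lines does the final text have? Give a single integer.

Answer: 10

Derivation:
Hunk 1: at line 2 remove [eky] add [zsva,euppn,cnt] -> 9 lines: mme utq ybe zsva euppn cnt eyuu uncya vwk
Hunk 2: at line 1 remove [ybe] add [ezqa,hzlc] -> 10 lines: mme utq ezqa hzlc zsva euppn cnt eyuu uncya vwk
Hunk 3: at line 5 remove [euppn,cnt] add [uyc,qbhq] -> 10 lines: mme utq ezqa hzlc zsva uyc qbhq eyuu uncya vwk
Hunk 4: at line 5 remove [qbhq,eyuu] add [obtby] -> 9 lines: mme utq ezqa hzlc zsva uyc obtby uncya vwk
Hunk 5: at line 4 remove [uyc] add [zji,kwlng] -> 10 lines: mme utq ezqa hzlc zsva zji kwlng obtby uncya vwk
Final line count: 10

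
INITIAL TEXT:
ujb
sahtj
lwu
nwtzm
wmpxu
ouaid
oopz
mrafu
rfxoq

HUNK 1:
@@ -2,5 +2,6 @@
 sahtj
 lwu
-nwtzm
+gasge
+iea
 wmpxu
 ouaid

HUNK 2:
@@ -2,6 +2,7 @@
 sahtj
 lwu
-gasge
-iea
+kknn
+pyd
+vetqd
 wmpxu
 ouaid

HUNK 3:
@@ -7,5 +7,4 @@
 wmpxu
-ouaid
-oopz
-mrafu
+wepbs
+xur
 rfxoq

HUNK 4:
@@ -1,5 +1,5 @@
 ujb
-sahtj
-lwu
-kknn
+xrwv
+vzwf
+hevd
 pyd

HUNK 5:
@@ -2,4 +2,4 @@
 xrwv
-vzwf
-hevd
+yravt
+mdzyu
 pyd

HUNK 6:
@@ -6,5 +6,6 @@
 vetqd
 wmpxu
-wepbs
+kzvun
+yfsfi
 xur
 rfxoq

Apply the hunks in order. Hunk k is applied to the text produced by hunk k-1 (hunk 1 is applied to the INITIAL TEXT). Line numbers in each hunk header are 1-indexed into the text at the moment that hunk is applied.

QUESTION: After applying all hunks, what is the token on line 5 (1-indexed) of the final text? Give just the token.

Answer: pyd

Derivation:
Hunk 1: at line 2 remove [nwtzm] add [gasge,iea] -> 10 lines: ujb sahtj lwu gasge iea wmpxu ouaid oopz mrafu rfxoq
Hunk 2: at line 2 remove [gasge,iea] add [kknn,pyd,vetqd] -> 11 lines: ujb sahtj lwu kknn pyd vetqd wmpxu ouaid oopz mrafu rfxoq
Hunk 3: at line 7 remove [ouaid,oopz,mrafu] add [wepbs,xur] -> 10 lines: ujb sahtj lwu kknn pyd vetqd wmpxu wepbs xur rfxoq
Hunk 4: at line 1 remove [sahtj,lwu,kknn] add [xrwv,vzwf,hevd] -> 10 lines: ujb xrwv vzwf hevd pyd vetqd wmpxu wepbs xur rfxoq
Hunk 5: at line 2 remove [vzwf,hevd] add [yravt,mdzyu] -> 10 lines: ujb xrwv yravt mdzyu pyd vetqd wmpxu wepbs xur rfxoq
Hunk 6: at line 6 remove [wepbs] add [kzvun,yfsfi] -> 11 lines: ujb xrwv yravt mdzyu pyd vetqd wmpxu kzvun yfsfi xur rfxoq
Final line 5: pyd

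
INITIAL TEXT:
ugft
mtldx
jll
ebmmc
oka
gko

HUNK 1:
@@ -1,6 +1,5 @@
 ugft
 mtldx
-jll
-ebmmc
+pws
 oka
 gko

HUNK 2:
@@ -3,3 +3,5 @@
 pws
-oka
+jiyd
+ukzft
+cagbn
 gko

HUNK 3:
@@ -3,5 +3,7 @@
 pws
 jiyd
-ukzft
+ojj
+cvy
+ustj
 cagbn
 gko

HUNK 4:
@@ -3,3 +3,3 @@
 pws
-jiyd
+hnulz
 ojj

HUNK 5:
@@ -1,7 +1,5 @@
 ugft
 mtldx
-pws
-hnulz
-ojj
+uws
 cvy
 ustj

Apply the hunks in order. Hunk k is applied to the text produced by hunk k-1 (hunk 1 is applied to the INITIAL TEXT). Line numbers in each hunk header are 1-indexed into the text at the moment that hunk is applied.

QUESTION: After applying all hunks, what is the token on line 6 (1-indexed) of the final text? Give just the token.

Hunk 1: at line 1 remove [jll,ebmmc] add [pws] -> 5 lines: ugft mtldx pws oka gko
Hunk 2: at line 3 remove [oka] add [jiyd,ukzft,cagbn] -> 7 lines: ugft mtldx pws jiyd ukzft cagbn gko
Hunk 3: at line 3 remove [ukzft] add [ojj,cvy,ustj] -> 9 lines: ugft mtldx pws jiyd ojj cvy ustj cagbn gko
Hunk 4: at line 3 remove [jiyd] add [hnulz] -> 9 lines: ugft mtldx pws hnulz ojj cvy ustj cagbn gko
Hunk 5: at line 1 remove [pws,hnulz,ojj] add [uws] -> 7 lines: ugft mtldx uws cvy ustj cagbn gko
Final line 6: cagbn

Answer: cagbn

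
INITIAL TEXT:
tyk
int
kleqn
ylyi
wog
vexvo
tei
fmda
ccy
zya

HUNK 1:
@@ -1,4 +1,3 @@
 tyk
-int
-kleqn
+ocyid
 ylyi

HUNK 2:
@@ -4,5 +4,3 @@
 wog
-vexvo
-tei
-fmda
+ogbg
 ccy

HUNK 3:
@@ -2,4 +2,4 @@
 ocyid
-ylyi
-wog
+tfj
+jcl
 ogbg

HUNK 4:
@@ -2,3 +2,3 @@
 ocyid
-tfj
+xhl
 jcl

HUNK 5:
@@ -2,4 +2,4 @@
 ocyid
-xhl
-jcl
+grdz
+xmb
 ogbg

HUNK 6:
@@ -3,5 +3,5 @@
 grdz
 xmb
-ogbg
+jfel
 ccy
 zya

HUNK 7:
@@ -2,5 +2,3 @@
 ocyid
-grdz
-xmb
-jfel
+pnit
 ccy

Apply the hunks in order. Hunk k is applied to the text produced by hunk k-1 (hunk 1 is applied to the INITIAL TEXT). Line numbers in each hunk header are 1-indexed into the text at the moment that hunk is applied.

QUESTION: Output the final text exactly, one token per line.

Answer: tyk
ocyid
pnit
ccy
zya

Derivation:
Hunk 1: at line 1 remove [int,kleqn] add [ocyid] -> 9 lines: tyk ocyid ylyi wog vexvo tei fmda ccy zya
Hunk 2: at line 4 remove [vexvo,tei,fmda] add [ogbg] -> 7 lines: tyk ocyid ylyi wog ogbg ccy zya
Hunk 3: at line 2 remove [ylyi,wog] add [tfj,jcl] -> 7 lines: tyk ocyid tfj jcl ogbg ccy zya
Hunk 4: at line 2 remove [tfj] add [xhl] -> 7 lines: tyk ocyid xhl jcl ogbg ccy zya
Hunk 5: at line 2 remove [xhl,jcl] add [grdz,xmb] -> 7 lines: tyk ocyid grdz xmb ogbg ccy zya
Hunk 6: at line 3 remove [ogbg] add [jfel] -> 7 lines: tyk ocyid grdz xmb jfel ccy zya
Hunk 7: at line 2 remove [grdz,xmb,jfel] add [pnit] -> 5 lines: tyk ocyid pnit ccy zya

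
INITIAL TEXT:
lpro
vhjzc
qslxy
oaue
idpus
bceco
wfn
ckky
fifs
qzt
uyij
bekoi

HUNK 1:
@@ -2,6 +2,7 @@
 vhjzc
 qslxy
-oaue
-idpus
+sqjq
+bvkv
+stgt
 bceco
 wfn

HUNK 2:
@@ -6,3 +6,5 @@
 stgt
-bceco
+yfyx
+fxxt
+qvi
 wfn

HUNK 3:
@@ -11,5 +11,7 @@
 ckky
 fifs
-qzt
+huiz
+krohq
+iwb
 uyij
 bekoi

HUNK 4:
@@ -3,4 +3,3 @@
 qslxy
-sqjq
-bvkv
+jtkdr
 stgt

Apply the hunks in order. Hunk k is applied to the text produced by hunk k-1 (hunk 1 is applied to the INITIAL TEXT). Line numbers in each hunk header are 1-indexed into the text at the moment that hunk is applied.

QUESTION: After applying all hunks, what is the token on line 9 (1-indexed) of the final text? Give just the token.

Hunk 1: at line 2 remove [oaue,idpus] add [sqjq,bvkv,stgt] -> 13 lines: lpro vhjzc qslxy sqjq bvkv stgt bceco wfn ckky fifs qzt uyij bekoi
Hunk 2: at line 6 remove [bceco] add [yfyx,fxxt,qvi] -> 15 lines: lpro vhjzc qslxy sqjq bvkv stgt yfyx fxxt qvi wfn ckky fifs qzt uyij bekoi
Hunk 3: at line 11 remove [qzt] add [huiz,krohq,iwb] -> 17 lines: lpro vhjzc qslxy sqjq bvkv stgt yfyx fxxt qvi wfn ckky fifs huiz krohq iwb uyij bekoi
Hunk 4: at line 3 remove [sqjq,bvkv] add [jtkdr] -> 16 lines: lpro vhjzc qslxy jtkdr stgt yfyx fxxt qvi wfn ckky fifs huiz krohq iwb uyij bekoi
Final line 9: wfn

Answer: wfn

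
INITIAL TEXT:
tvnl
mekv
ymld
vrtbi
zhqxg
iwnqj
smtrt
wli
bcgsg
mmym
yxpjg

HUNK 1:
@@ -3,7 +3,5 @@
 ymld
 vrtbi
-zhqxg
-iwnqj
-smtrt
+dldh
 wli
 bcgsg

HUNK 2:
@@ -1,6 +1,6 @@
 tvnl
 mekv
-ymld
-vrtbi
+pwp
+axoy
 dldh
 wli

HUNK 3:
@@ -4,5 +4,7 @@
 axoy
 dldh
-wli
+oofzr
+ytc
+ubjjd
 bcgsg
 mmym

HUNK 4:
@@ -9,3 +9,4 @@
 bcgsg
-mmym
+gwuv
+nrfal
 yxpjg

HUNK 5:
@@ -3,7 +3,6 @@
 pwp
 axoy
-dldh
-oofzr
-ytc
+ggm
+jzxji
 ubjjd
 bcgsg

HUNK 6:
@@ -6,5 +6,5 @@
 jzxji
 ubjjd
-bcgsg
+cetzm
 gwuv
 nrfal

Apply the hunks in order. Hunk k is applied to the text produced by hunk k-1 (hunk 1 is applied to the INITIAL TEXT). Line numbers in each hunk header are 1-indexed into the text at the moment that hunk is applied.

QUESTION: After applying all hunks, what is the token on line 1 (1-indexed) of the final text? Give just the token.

Hunk 1: at line 3 remove [zhqxg,iwnqj,smtrt] add [dldh] -> 9 lines: tvnl mekv ymld vrtbi dldh wli bcgsg mmym yxpjg
Hunk 2: at line 1 remove [ymld,vrtbi] add [pwp,axoy] -> 9 lines: tvnl mekv pwp axoy dldh wli bcgsg mmym yxpjg
Hunk 3: at line 4 remove [wli] add [oofzr,ytc,ubjjd] -> 11 lines: tvnl mekv pwp axoy dldh oofzr ytc ubjjd bcgsg mmym yxpjg
Hunk 4: at line 9 remove [mmym] add [gwuv,nrfal] -> 12 lines: tvnl mekv pwp axoy dldh oofzr ytc ubjjd bcgsg gwuv nrfal yxpjg
Hunk 5: at line 3 remove [dldh,oofzr,ytc] add [ggm,jzxji] -> 11 lines: tvnl mekv pwp axoy ggm jzxji ubjjd bcgsg gwuv nrfal yxpjg
Hunk 6: at line 6 remove [bcgsg] add [cetzm] -> 11 lines: tvnl mekv pwp axoy ggm jzxji ubjjd cetzm gwuv nrfal yxpjg
Final line 1: tvnl

Answer: tvnl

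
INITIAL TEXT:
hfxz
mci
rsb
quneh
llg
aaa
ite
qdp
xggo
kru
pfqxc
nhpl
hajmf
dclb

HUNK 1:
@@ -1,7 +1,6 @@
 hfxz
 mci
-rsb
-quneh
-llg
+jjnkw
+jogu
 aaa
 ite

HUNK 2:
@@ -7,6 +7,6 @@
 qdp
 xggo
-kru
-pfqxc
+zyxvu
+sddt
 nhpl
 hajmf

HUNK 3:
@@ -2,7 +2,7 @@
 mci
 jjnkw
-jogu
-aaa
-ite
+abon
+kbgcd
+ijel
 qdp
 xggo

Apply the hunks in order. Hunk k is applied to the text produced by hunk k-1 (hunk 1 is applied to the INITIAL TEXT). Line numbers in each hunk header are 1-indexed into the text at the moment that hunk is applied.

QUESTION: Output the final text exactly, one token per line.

Hunk 1: at line 1 remove [rsb,quneh,llg] add [jjnkw,jogu] -> 13 lines: hfxz mci jjnkw jogu aaa ite qdp xggo kru pfqxc nhpl hajmf dclb
Hunk 2: at line 7 remove [kru,pfqxc] add [zyxvu,sddt] -> 13 lines: hfxz mci jjnkw jogu aaa ite qdp xggo zyxvu sddt nhpl hajmf dclb
Hunk 3: at line 2 remove [jogu,aaa,ite] add [abon,kbgcd,ijel] -> 13 lines: hfxz mci jjnkw abon kbgcd ijel qdp xggo zyxvu sddt nhpl hajmf dclb

Answer: hfxz
mci
jjnkw
abon
kbgcd
ijel
qdp
xggo
zyxvu
sddt
nhpl
hajmf
dclb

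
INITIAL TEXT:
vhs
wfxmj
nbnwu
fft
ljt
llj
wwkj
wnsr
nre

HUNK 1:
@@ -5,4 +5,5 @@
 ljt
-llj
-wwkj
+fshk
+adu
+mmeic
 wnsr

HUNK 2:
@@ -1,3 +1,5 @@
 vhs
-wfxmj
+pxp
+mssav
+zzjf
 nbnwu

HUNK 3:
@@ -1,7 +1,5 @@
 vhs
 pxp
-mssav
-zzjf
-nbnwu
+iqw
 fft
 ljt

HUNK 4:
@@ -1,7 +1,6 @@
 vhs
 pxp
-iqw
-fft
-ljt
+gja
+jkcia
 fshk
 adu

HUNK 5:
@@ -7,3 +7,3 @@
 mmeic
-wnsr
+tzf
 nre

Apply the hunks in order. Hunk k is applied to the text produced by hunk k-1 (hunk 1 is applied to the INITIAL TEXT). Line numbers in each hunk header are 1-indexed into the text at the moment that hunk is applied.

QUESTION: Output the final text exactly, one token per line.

Hunk 1: at line 5 remove [llj,wwkj] add [fshk,adu,mmeic] -> 10 lines: vhs wfxmj nbnwu fft ljt fshk adu mmeic wnsr nre
Hunk 2: at line 1 remove [wfxmj] add [pxp,mssav,zzjf] -> 12 lines: vhs pxp mssav zzjf nbnwu fft ljt fshk adu mmeic wnsr nre
Hunk 3: at line 1 remove [mssav,zzjf,nbnwu] add [iqw] -> 10 lines: vhs pxp iqw fft ljt fshk adu mmeic wnsr nre
Hunk 4: at line 1 remove [iqw,fft,ljt] add [gja,jkcia] -> 9 lines: vhs pxp gja jkcia fshk adu mmeic wnsr nre
Hunk 5: at line 7 remove [wnsr] add [tzf] -> 9 lines: vhs pxp gja jkcia fshk adu mmeic tzf nre

Answer: vhs
pxp
gja
jkcia
fshk
adu
mmeic
tzf
nre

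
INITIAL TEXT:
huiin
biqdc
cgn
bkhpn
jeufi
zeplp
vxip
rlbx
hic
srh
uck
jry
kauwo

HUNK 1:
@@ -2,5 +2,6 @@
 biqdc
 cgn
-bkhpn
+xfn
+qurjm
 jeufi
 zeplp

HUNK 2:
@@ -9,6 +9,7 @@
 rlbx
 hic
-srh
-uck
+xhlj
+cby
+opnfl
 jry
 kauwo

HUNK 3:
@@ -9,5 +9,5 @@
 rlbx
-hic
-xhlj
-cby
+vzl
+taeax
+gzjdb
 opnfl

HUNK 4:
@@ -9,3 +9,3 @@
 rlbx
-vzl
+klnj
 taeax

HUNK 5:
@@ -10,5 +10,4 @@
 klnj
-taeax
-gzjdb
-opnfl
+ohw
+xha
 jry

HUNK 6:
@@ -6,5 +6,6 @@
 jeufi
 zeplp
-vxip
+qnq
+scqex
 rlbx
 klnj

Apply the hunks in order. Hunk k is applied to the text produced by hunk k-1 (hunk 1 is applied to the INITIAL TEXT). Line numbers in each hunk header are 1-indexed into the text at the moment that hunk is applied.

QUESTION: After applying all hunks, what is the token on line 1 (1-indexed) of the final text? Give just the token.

Answer: huiin

Derivation:
Hunk 1: at line 2 remove [bkhpn] add [xfn,qurjm] -> 14 lines: huiin biqdc cgn xfn qurjm jeufi zeplp vxip rlbx hic srh uck jry kauwo
Hunk 2: at line 9 remove [srh,uck] add [xhlj,cby,opnfl] -> 15 lines: huiin biqdc cgn xfn qurjm jeufi zeplp vxip rlbx hic xhlj cby opnfl jry kauwo
Hunk 3: at line 9 remove [hic,xhlj,cby] add [vzl,taeax,gzjdb] -> 15 lines: huiin biqdc cgn xfn qurjm jeufi zeplp vxip rlbx vzl taeax gzjdb opnfl jry kauwo
Hunk 4: at line 9 remove [vzl] add [klnj] -> 15 lines: huiin biqdc cgn xfn qurjm jeufi zeplp vxip rlbx klnj taeax gzjdb opnfl jry kauwo
Hunk 5: at line 10 remove [taeax,gzjdb,opnfl] add [ohw,xha] -> 14 lines: huiin biqdc cgn xfn qurjm jeufi zeplp vxip rlbx klnj ohw xha jry kauwo
Hunk 6: at line 6 remove [vxip] add [qnq,scqex] -> 15 lines: huiin biqdc cgn xfn qurjm jeufi zeplp qnq scqex rlbx klnj ohw xha jry kauwo
Final line 1: huiin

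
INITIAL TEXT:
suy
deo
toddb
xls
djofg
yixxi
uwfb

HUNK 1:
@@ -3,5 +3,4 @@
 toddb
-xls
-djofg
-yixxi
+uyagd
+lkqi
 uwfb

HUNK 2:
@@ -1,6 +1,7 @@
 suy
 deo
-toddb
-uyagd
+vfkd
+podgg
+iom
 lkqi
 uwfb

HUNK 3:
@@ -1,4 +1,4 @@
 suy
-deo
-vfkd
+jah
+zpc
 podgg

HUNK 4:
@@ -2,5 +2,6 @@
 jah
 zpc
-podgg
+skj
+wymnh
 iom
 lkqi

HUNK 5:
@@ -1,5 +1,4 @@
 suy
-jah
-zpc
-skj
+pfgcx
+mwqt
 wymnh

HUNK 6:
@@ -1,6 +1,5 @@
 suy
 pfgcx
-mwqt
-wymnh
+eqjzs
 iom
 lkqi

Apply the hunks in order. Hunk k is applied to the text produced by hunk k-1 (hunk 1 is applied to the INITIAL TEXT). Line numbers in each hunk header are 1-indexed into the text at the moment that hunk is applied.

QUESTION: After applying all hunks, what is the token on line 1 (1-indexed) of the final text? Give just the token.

Answer: suy

Derivation:
Hunk 1: at line 3 remove [xls,djofg,yixxi] add [uyagd,lkqi] -> 6 lines: suy deo toddb uyagd lkqi uwfb
Hunk 2: at line 1 remove [toddb,uyagd] add [vfkd,podgg,iom] -> 7 lines: suy deo vfkd podgg iom lkqi uwfb
Hunk 3: at line 1 remove [deo,vfkd] add [jah,zpc] -> 7 lines: suy jah zpc podgg iom lkqi uwfb
Hunk 4: at line 2 remove [podgg] add [skj,wymnh] -> 8 lines: suy jah zpc skj wymnh iom lkqi uwfb
Hunk 5: at line 1 remove [jah,zpc,skj] add [pfgcx,mwqt] -> 7 lines: suy pfgcx mwqt wymnh iom lkqi uwfb
Hunk 6: at line 1 remove [mwqt,wymnh] add [eqjzs] -> 6 lines: suy pfgcx eqjzs iom lkqi uwfb
Final line 1: suy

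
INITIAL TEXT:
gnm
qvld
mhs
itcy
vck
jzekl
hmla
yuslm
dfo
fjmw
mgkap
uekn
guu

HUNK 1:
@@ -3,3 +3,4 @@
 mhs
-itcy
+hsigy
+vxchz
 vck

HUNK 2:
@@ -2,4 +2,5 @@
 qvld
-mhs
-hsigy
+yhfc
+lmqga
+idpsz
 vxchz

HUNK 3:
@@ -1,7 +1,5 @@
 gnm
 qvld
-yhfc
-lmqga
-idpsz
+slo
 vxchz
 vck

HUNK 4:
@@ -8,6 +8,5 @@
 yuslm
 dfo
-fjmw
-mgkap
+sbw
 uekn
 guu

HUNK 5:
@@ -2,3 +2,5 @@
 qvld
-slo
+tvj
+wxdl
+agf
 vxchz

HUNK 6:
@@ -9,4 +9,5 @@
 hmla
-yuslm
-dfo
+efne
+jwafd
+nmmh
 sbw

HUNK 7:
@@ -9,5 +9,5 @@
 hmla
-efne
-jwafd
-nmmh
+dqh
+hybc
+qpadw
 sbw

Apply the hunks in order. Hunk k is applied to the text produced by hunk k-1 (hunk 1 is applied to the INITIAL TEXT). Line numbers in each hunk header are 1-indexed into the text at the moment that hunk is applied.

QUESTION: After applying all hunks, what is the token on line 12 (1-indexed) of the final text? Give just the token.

Answer: qpadw

Derivation:
Hunk 1: at line 3 remove [itcy] add [hsigy,vxchz] -> 14 lines: gnm qvld mhs hsigy vxchz vck jzekl hmla yuslm dfo fjmw mgkap uekn guu
Hunk 2: at line 2 remove [mhs,hsigy] add [yhfc,lmqga,idpsz] -> 15 lines: gnm qvld yhfc lmqga idpsz vxchz vck jzekl hmla yuslm dfo fjmw mgkap uekn guu
Hunk 3: at line 1 remove [yhfc,lmqga,idpsz] add [slo] -> 13 lines: gnm qvld slo vxchz vck jzekl hmla yuslm dfo fjmw mgkap uekn guu
Hunk 4: at line 8 remove [fjmw,mgkap] add [sbw] -> 12 lines: gnm qvld slo vxchz vck jzekl hmla yuslm dfo sbw uekn guu
Hunk 5: at line 2 remove [slo] add [tvj,wxdl,agf] -> 14 lines: gnm qvld tvj wxdl agf vxchz vck jzekl hmla yuslm dfo sbw uekn guu
Hunk 6: at line 9 remove [yuslm,dfo] add [efne,jwafd,nmmh] -> 15 lines: gnm qvld tvj wxdl agf vxchz vck jzekl hmla efne jwafd nmmh sbw uekn guu
Hunk 7: at line 9 remove [efne,jwafd,nmmh] add [dqh,hybc,qpadw] -> 15 lines: gnm qvld tvj wxdl agf vxchz vck jzekl hmla dqh hybc qpadw sbw uekn guu
Final line 12: qpadw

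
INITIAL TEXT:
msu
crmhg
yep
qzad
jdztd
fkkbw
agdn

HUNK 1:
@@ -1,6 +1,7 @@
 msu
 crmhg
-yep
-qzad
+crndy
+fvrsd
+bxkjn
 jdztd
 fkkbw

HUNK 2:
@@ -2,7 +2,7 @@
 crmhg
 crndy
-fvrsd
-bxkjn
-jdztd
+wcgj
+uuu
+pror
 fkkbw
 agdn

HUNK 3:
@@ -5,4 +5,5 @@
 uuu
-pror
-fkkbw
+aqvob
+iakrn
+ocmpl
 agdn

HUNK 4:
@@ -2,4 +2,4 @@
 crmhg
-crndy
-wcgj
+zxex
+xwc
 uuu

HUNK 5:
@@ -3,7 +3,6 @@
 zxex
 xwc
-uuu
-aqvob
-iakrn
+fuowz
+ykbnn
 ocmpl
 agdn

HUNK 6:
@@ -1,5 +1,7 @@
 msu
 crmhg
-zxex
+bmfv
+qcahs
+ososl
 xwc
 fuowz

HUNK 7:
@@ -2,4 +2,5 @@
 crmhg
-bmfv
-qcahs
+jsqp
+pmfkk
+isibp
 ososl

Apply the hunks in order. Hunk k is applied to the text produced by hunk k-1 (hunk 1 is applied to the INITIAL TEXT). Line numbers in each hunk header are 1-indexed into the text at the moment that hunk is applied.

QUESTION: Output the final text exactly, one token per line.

Hunk 1: at line 1 remove [yep,qzad] add [crndy,fvrsd,bxkjn] -> 8 lines: msu crmhg crndy fvrsd bxkjn jdztd fkkbw agdn
Hunk 2: at line 2 remove [fvrsd,bxkjn,jdztd] add [wcgj,uuu,pror] -> 8 lines: msu crmhg crndy wcgj uuu pror fkkbw agdn
Hunk 3: at line 5 remove [pror,fkkbw] add [aqvob,iakrn,ocmpl] -> 9 lines: msu crmhg crndy wcgj uuu aqvob iakrn ocmpl agdn
Hunk 4: at line 2 remove [crndy,wcgj] add [zxex,xwc] -> 9 lines: msu crmhg zxex xwc uuu aqvob iakrn ocmpl agdn
Hunk 5: at line 3 remove [uuu,aqvob,iakrn] add [fuowz,ykbnn] -> 8 lines: msu crmhg zxex xwc fuowz ykbnn ocmpl agdn
Hunk 6: at line 1 remove [zxex] add [bmfv,qcahs,ososl] -> 10 lines: msu crmhg bmfv qcahs ososl xwc fuowz ykbnn ocmpl agdn
Hunk 7: at line 2 remove [bmfv,qcahs] add [jsqp,pmfkk,isibp] -> 11 lines: msu crmhg jsqp pmfkk isibp ososl xwc fuowz ykbnn ocmpl agdn

Answer: msu
crmhg
jsqp
pmfkk
isibp
ososl
xwc
fuowz
ykbnn
ocmpl
agdn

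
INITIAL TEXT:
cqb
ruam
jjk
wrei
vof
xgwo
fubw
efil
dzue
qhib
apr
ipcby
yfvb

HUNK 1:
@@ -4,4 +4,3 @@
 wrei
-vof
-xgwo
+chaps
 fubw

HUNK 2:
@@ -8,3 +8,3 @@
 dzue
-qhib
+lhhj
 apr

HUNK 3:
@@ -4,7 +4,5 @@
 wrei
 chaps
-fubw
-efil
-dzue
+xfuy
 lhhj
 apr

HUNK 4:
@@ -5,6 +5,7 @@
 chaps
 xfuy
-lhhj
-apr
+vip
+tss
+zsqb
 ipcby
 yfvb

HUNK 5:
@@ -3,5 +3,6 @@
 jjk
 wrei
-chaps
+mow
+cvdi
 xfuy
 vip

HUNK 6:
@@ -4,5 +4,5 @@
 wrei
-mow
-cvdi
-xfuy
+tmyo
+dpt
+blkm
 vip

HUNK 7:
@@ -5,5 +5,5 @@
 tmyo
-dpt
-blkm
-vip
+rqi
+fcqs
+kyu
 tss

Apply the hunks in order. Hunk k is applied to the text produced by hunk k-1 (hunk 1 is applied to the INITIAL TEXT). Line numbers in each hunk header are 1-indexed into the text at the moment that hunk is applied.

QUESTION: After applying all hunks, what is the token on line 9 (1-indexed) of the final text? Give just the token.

Hunk 1: at line 4 remove [vof,xgwo] add [chaps] -> 12 lines: cqb ruam jjk wrei chaps fubw efil dzue qhib apr ipcby yfvb
Hunk 2: at line 8 remove [qhib] add [lhhj] -> 12 lines: cqb ruam jjk wrei chaps fubw efil dzue lhhj apr ipcby yfvb
Hunk 3: at line 4 remove [fubw,efil,dzue] add [xfuy] -> 10 lines: cqb ruam jjk wrei chaps xfuy lhhj apr ipcby yfvb
Hunk 4: at line 5 remove [lhhj,apr] add [vip,tss,zsqb] -> 11 lines: cqb ruam jjk wrei chaps xfuy vip tss zsqb ipcby yfvb
Hunk 5: at line 3 remove [chaps] add [mow,cvdi] -> 12 lines: cqb ruam jjk wrei mow cvdi xfuy vip tss zsqb ipcby yfvb
Hunk 6: at line 4 remove [mow,cvdi,xfuy] add [tmyo,dpt,blkm] -> 12 lines: cqb ruam jjk wrei tmyo dpt blkm vip tss zsqb ipcby yfvb
Hunk 7: at line 5 remove [dpt,blkm,vip] add [rqi,fcqs,kyu] -> 12 lines: cqb ruam jjk wrei tmyo rqi fcqs kyu tss zsqb ipcby yfvb
Final line 9: tss

Answer: tss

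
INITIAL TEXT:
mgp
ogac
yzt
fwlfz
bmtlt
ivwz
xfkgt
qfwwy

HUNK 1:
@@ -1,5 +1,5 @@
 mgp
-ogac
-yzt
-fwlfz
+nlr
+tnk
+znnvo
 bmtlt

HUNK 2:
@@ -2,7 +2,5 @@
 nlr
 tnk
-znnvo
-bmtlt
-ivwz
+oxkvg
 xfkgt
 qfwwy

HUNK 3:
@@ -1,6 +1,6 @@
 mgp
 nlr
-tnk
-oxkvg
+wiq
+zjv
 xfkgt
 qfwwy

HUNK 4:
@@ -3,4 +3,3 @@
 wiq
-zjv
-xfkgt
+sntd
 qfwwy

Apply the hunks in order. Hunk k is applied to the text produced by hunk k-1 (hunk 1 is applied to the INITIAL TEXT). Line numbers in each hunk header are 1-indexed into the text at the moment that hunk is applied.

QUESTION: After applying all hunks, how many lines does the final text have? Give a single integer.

Answer: 5

Derivation:
Hunk 1: at line 1 remove [ogac,yzt,fwlfz] add [nlr,tnk,znnvo] -> 8 lines: mgp nlr tnk znnvo bmtlt ivwz xfkgt qfwwy
Hunk 2: at line 2 remove [znnvo,bmtlt,ivwz] add [oxkvg] -> 6 lines: mgp nlr tnk oxkvg xfkgt qfwwy
Hunk 3: at line 1 remove [tnk,oxkvg] add [wiq,zjv] -> 6 lines: mgp nlr wiq zjv xfkgt qfwwy
Hunk 4: at line 3 remove [zjv,xfkgt] add [sntd] -> 5 lines: mgp nlr wiq sntd qfwwy
Final line count: 5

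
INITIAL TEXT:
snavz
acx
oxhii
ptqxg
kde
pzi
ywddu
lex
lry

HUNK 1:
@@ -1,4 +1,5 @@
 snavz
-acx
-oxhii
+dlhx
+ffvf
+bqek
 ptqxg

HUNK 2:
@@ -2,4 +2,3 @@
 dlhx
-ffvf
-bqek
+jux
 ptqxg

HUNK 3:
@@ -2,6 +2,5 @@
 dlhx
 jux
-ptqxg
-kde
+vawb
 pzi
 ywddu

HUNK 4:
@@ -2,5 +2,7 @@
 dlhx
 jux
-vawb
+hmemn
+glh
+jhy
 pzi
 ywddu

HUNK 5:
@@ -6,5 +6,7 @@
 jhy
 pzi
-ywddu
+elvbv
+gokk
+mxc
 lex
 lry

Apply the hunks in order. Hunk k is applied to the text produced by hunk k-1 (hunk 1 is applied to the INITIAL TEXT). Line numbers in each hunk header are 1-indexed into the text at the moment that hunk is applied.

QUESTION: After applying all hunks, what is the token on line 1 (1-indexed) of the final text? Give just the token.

Answer: snavz

Derivation:
Hunk 1: at line 1 remove [acx,oxhii] add [dlhx,ffvf,bqek] -> 10 lines: snavz dlhx ffvf bqek ptqxg kde pzi ywddu lex lry
Hunk 2: at line 2 remove [ffvf,bqek] add [jux] -> 9 lines: snavz dlhx jux ptqxg kde pzi ywddu lex lry
Hunk 3: at line 2 remove [ptqxg,kde] add [vawb] -> 8 lines: snavz dlhx jux vawb pzi ywddu lex lry
Hunk 4: at line 2 remove [vawb] add [hmemn,glh,jhy] -> 10 lines: snavz dlhx jux hmemn glh jhy pzi ywddu lex lry
Hunk 5: at line 6 remove [ywddu] add [elvbv,gokk,mxc] -> 12 lines: snavz dlhx jux hmemn glh jhy pzi elvbv gokk mxc lex lry
Final line 1: snavz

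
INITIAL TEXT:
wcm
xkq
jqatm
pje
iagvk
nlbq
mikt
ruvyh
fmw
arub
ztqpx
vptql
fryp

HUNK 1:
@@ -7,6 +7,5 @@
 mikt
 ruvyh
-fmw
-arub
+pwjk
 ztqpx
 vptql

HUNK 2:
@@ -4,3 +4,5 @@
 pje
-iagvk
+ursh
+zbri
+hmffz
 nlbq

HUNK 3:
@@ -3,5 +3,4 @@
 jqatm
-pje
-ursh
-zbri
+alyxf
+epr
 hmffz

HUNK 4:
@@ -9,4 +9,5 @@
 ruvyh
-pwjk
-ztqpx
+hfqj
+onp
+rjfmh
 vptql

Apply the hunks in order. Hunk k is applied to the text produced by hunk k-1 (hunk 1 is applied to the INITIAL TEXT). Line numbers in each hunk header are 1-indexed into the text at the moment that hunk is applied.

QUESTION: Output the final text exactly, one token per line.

Hunk 1: at line 7 remove [fmw,arub] add [pwjk] -> 12 lines: wcm xkq jqatm pje iagvk nlbq mikt ruvyh pwjk ztqpx vptql fryp
Hunk 2: at line 4 remove [iagvk] add [ursh,zbri,hmffz] -> 14 lines: wcm xkq jqatm pje ursh zbri hmffz nlbq mikt ruvyh pwjk ztqpx vptql fryp
Hunk 3: at line 3 remove [pje,ursh,zbri] add [alyxf,epr] -> 13 lines: wcm xkq jqatm alyxf epr hmffz nlbq mikt ruvyh pwjk ztqpx vptql fryp
Hunk 4: at line 9 remove [pwjk,ztqpx] add [hfqj,onp,rjfmh] -> 14 lines: wcm xkq jqatm alyxf epr hmffz nlbq mikt ruvyh hfqj onp rjfmh vptql fryp

Answer: wcm
xkq
jqatm
alyxf
epr
hmffz
nlbq
mikt
ruvyh
hfqj
onp
rjfmh
vptql
fryp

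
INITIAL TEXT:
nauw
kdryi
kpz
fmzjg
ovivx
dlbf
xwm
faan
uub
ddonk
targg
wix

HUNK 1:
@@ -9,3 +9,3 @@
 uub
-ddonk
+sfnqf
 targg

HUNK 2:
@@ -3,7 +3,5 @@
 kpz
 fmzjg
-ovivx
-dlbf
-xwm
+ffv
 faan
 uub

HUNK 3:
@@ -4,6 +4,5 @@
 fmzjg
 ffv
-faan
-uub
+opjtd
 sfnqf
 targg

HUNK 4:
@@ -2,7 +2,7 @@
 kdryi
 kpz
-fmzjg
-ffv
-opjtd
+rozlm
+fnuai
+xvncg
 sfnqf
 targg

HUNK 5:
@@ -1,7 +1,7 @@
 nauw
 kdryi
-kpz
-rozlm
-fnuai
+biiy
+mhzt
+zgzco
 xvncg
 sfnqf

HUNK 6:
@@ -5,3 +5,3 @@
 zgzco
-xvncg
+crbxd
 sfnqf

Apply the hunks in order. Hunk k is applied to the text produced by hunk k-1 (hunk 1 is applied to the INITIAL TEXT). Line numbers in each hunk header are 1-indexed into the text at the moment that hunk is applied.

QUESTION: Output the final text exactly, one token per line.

Answer: nauw
kdryi
biiy
mhzt
zgzco
crbxd
sfnqf
targg
wix

Derivation:
Hunk 1: at line 9 remove [ddonk] add [sfnqf] -> 12 lines: nauw kdryi kpz fmzjg ovivx dlbf xwm faan uub sfnqf targg wix
Hunk 2: at line 3 remove [ovivx,dlbf,xwm] add [ffv] -> 10 lines: nauw kdryi kpz fmzjg ffv faan uub sfnqf targg wix
Hunk 3: at line 4 remove [faan,uub] add [opjtd] -> 9 lines: nauw kdryi kpz fmzjg ffv opjtd sfnqf targg wix
Hunk 4: at line 2 remove [fmzjg,ffv,opjtd] add [rozlm,fnuai,xvncg] -> 9 lines: nauw kdryi kpz rozlm fnuai xvncg sfnqf targg wix
Hunk 5: at line 1 remove [kpz,rozlm,fnuai] add [biiy,mhzt,zgzco] -> 9 lines: nauw kdryi biiy mhzt zgzco xvncg sfnqf targg wix
Hunk 6: at line 5 remove [xvncg] add [crbxd] -> 9 lines: nauw kdryi biiy mhzt zgzco crbxd sfnqf targg wix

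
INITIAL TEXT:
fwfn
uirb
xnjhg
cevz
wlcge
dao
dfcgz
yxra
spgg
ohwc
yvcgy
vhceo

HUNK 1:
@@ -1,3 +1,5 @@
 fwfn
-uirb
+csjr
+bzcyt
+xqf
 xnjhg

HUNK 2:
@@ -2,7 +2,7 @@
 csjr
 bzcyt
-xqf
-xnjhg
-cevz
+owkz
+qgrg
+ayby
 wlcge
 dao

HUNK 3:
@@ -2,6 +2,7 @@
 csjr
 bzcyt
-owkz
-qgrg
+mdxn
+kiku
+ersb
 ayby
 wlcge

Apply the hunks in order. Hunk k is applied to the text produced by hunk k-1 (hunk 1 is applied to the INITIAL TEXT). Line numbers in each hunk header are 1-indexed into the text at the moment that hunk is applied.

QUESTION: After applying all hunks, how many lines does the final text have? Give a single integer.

Answer: 15

Derivation:
Hunk 1: at line 1 remove [uirb] add [csjr,bzcyt,xqf] -> 14 lines: fwfn csjr bzcyt xqf xnjhg cevz wlcge dao dfcgz yxra spgg ohwc yvcgy vhceo
Hunk 2: at line 2 remove [xqf,xnjhg,cevz] add [owkz,qgrg,ayby] -> 14 lines: fwfn csjr bzcyt owkz qgrg ayby wlcge dao dfcgz yxra spgg ohwc yvcgy vhceo
Hunk 3: at line 2 remove [owkz,qgrg] add [mdxn,kiku,ersb] -> 15 lines: fwfn csjr bzcyt mdxn kiku ersb ayby wlcge dao dfcgz yxra spgg ohwc yvcgy vhceo
Final line count: 15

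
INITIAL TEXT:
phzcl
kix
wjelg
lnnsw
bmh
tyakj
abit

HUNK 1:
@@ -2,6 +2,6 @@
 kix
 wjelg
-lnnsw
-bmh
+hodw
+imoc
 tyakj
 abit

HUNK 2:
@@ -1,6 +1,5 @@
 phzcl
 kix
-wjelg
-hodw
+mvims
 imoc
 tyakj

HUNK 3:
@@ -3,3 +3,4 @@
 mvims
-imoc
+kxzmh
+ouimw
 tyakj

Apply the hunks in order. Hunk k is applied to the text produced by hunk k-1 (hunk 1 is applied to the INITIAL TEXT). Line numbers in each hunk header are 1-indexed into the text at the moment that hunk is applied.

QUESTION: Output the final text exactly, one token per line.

Hunk 1: at line 2 remove [lnnsw,bmh] add [hodw,imoc] -> 7 lines: phzcl kix wjelg hodw imoc tyakj abit
Hunk 2: at line 1 remove [wjelg,hodw] add [mvims] -> 6 lines: phzcl kix mvims imoc tyakj abit
Hunk 3: at line 3 remove [imoc] add [kxzmh,ouimw] -> 7 lines: phzcl kix mvims kxzmh ouimw tyakj abit

Answer: phzcl
kix
mvims
kxzmh
ouimw
tyakj
abit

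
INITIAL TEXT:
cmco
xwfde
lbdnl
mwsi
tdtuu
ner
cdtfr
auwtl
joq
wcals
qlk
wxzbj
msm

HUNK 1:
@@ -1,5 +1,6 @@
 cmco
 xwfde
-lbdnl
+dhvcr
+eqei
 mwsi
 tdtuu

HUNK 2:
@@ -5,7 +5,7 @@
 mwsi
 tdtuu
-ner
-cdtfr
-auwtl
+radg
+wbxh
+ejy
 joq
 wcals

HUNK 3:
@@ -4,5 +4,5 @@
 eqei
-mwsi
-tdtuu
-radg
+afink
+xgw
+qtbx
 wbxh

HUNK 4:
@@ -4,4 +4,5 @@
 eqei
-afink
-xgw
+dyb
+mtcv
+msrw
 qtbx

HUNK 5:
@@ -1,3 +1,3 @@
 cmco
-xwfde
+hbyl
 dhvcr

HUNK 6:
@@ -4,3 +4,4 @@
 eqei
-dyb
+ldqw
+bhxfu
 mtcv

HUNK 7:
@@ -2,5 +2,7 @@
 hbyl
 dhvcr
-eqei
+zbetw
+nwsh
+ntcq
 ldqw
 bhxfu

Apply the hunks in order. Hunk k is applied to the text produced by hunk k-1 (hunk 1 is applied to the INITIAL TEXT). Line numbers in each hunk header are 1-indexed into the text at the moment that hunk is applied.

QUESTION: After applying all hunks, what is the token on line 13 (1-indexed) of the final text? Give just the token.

Answer: ejy

Derivation:
Hunk 1: at line 1 remove [lbdnl] add [dhvcr,eqei] -> 14 lines: cmco xwfde dhvcr eqei mwsi tdtuu ner cdtfr auwtl joq wcals qlk wxzbj msm
Hunk 2: at line 5 remove [ner,cdtfr,auwtl] add [radg,wbxh,ejy] -> 14 lines: cmco xwfde dhvcr eqei mwsi tdtuu radg wbxh ejy joq wcals qlk wxzbj msm
Hunk 3: at line 4 remove [mwsi,tdtuu,radg] add [afink,xgw,qtbx] -> 14 lines: cmco xwfde dhvcr eqei afink xgw qtbx wbxh ejy joq wcals qlk wxzbj msm
Hunk 4: at line 4 remove [afink,xgw] add [dyb,mtcv,msrw] -> 15 lines: cmco xwfde dhvcr eqei dyb mtcv msrw qtbx wbxh ejy joq wcals qlk wxzbj msm
Hunk 5: at line 1 remove [xwfde] add [hbyl] -> 15 lines: cmco hbyl dhvcr eqei dyb mtcv msrw qtbx wbxh ejy joq wcals qlk wxzbj msm
Hunk 6: at line 4 remove [dyb] add [ldqw,bhxfu] -> 16 lines: cmco hbyl dhvcr eqei ldqw bhxfu mtcv msrw qtbx wbxh ejy joq wcals qlk wxzbj msm
Hunk 7: at line 2 remove [eqei] add [zbetw,nwsh,ntcq] -> 18 lines: cmco hbyl dhvcr zbetw nwsh ntcq ldqw bhxfu mtcv msrw qtbx wbxh ejy joq wcals qlk wxzbj msm
Final line 13: ejy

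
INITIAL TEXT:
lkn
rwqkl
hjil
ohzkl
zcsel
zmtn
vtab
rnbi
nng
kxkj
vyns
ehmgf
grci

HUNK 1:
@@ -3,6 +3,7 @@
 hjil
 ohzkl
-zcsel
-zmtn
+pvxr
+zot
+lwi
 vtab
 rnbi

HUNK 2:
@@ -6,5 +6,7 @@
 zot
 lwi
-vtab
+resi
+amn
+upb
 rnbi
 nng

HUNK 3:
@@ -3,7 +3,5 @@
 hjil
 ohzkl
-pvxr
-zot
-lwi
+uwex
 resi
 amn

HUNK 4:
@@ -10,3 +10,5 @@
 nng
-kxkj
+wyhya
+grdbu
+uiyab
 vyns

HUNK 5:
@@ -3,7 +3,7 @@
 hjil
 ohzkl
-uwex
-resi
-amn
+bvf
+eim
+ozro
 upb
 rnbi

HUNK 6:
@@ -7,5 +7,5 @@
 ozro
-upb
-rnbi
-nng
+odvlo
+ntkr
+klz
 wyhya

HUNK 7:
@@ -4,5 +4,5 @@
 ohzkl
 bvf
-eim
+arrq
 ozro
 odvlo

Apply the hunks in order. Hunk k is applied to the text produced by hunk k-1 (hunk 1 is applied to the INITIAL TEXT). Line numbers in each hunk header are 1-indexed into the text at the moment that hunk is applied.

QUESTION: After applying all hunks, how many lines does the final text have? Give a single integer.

Hunk 1: at line 3 remove [zcsel,zmtn] add [pvxr,zot,lwi] -> 14 lines: lkn rwqkl hjil ohzkl pvxr zot lwi vtab rnbi nng kxkj vyns ehmgf grci
Hunk 2: at line 6 remove [vtab] add [resi,amn,upb] -> 16 lines: lkn rwqkl hjil ohzkl pvxr zot lwi resi amn upb rnbi nng kxkj vyns ehmgf grci
Hunk 3: at line 3 remove [pvxr,zot,lwi] add [uwex] -> 14 lines: lkn rwqkl hjil ohzkl uwex resi amn upb rnbi nng kxkj vyns ehmgf grci
Hunk 4: at line 10 remove [kxkj] add [wyhya,grdbu,uiyab] -> 16 lines: lkn rwqkl hjil ohzkl uwex resi amn upb rnbi nng wyhya grdbu uiyab vyns ehmgf grci
Hunk 5: at line 3 remove [uwex,resi,amn] add [bvf,eim,ozro] -> 16 lines: lkn rwqkl hjil ohzkl bvf eim ozro upb rnbi nng wyhya grdbu uiyab vyns ehmgf grci
Hunk 6: at line 7 remove [upb,rnbi,nng] add [odvlo,ntkr,klz] -> 16 lines: lkn rwqkl hjil ohzkl bvf eim ozro odvlo ntkr klz wyhya grdbu uiyab vyns ehmgf grci
Hunk 7: at line 4 remove [eim] add [arrq] -> 16 lines: lkn rwqkl hjil ohzkl bvf arrq ozro odvlo ntkr klz wyhya grdbu uiyab vyns ehmgf grci
Final line count: 16

Answer: 16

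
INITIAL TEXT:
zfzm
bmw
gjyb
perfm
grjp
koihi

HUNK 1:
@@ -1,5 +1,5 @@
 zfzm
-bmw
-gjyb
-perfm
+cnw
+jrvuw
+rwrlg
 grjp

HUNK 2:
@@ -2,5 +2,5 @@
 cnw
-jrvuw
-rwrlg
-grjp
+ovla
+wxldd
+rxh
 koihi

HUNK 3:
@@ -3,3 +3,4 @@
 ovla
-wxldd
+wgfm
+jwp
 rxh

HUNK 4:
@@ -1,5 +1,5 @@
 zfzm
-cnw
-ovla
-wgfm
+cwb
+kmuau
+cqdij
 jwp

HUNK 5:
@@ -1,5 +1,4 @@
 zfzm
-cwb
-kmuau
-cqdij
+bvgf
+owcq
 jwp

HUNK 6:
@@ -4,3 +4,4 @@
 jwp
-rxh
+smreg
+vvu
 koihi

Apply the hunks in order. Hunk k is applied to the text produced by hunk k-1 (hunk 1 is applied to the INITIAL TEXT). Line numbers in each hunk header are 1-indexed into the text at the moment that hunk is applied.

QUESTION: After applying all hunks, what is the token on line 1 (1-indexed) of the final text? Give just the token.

Answer: zfzm

Derivation:
Hunk 1: at line 1 remove [bmw,gjyb,perfm] add [cnw,jrvuw,rwrlg] -> 6 lines: zfzm cnw jrvuw rwrlg grjp koihi
Hunk 2: at line 2 remove [jrvuw,rwrlg,grjp] add [ovla,wxldd,rxh] -> 6 lines: zfzm cnw ovla wxldd rxh koihi
Hunk 3: at line 3 remove [wxldd] add [wgfm,jwp] -> 7 lines: zfzm cnw ovla wgfm jwp rxh koihi
Hunk 4: at line 1 remove [cnw,ovla,wgfm] add [cwb,kmuau,cqdij] -> 7 lines: zfzm cwb kmuau cqdij jwp rxh koihi
Hunk 5: at line 1 remove [cwb,kmuau,cqdij] add [bvgf,owcq] -> 6 lines: zfzm bvgf owcq jwp rxh koihi
Hunk 6: at line 4 remove [rxh] add [smreg,vvu] -> 7 lines: zfzm bvgf owcq jwp smreg vvu koihi
Final line 1: zfzm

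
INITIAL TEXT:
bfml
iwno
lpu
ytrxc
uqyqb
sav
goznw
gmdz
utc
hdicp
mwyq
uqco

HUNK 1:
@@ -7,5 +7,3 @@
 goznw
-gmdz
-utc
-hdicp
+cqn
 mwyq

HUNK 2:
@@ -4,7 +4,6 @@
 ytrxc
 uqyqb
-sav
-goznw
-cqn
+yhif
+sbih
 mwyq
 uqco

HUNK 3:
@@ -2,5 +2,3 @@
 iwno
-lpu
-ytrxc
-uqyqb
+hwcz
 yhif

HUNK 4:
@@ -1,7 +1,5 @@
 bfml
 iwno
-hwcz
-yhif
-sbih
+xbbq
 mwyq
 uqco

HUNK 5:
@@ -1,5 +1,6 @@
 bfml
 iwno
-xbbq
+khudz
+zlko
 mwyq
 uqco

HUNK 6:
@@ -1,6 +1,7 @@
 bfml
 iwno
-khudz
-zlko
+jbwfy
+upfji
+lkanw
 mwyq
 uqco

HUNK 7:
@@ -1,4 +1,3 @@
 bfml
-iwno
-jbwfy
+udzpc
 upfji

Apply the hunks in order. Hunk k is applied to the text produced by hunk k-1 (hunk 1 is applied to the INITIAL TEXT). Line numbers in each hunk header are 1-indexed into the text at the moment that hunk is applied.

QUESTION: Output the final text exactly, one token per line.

Hunk 1: at line 7 remove [gmdz,utc,hdicp] add [cqn] -> 10 lines: bfml iwno lpu ytrxc uqyqb sav goznw cqn mwyq uqco
Hunk 2: at line 4 remove [sav,goznw,cqn] add [yhif,sbih] -> 9 lines: bfml iwno lpu ytrxc uqyqb yhif sbih mwyq uqco
Hunk 3: at line 2 remove [lpu,ytrxc,uqyqb] add [hwcz] -> 7 lines: bfml iwno hwcz yhif sbih mwyq uqco
Hunk 4: at line 1 remove [hwcz,yhif,sbih] add [xbbq] -> 5 lines: bfml iwno xbbq mwyq uqco
Hunk 5: at line 1 remove [xbbq] add [khudz,zlko] -> 6 lines: bfml iwno khudz zlko mwyq uqco
Hunk 6: at line 1 remove [khudz,zlko] add [jbwfy,upfji,lkanw] -> 7 lines: bfml iwno jbwfy upfji lkanw mwyq uqco
Hunk 7: at line 1 remove [iwno,jbwfy] add [udzpc] -> 6 lines: bfml udzpc upfji lkanw mwyq uqco

Answer: bfml
udzpc
upfji
lkanw
mwyq
uqco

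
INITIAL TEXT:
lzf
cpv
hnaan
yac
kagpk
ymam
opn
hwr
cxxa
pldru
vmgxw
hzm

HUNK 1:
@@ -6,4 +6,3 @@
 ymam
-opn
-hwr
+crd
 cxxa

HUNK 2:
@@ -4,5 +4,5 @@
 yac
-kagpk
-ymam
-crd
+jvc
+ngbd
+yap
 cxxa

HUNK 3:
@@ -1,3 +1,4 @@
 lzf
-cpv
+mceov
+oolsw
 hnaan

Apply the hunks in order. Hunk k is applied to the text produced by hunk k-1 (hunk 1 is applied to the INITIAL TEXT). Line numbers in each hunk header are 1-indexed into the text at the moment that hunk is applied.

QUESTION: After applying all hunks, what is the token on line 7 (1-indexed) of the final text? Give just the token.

Answer: ngbd

Derivation:
Hunk 1: at line 6 remove [opn,hwr] add [crd] -> 11 lines: lzf cpv hnaan yac kagpk ymam crd cxxa pldru vmgxw hzm
Hunk 2: at line 4 remove [kagpk,ymam,crd] add [jvc,ngbd,yap] -> 11 lines: lzf cpv hnaan yac jvc ngbd yap cxxa pldru vmgxw hzm
Hunk 3: at line 1 remove [cpv] add [mceov,oolsw] -> 12 lines: lzf mceov oolsw hnaan yac jvc ngbd yap cxxa pldru vmgxw hzm
Final line 7: ngbd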